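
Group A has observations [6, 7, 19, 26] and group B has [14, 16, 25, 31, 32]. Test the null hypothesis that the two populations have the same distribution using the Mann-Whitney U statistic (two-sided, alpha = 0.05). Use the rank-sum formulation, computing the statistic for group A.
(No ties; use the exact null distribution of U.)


Step 1: Combine and sort all 9 observations; assign midranks.
sorted (value, group): (6,X), (7,X), (14,Y), (16,Y), (19,X), (25,Y), (26,X), (31,Y), (32,Y)
ranks: 6->1, 7->2, 14->3, 16->4, 19->5, 25->6, 26->7, 31->8, 32->9
Step 2: Rank sum for X: R1 = 1 + 2 + 5 + 7 = 15.
Step 3: U_X = R1 - n1(n1+1)/2 = 15 - 4*5/2 = 15 - 10 = 5.
       U_Y = n1*n2 - U_X = 20 - 5 = 15.
Step 4: No ties, so the exact null distribution of U (based on enumerating the C(9,4) = 126 equally likely rank assignments) gives the two-sided p-value.
Step 5: p-value = 0.285714; compare to alpha = 0.05. fail to reject H0.

U_X = 5, p = 0.285714, fail to reject H0 at alpha = 0.05.


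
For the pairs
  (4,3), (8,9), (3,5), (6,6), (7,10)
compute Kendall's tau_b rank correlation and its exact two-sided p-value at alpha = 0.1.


Step 1: Enumerate the 10 unordered pairs (i,j) with i<j and classify each by sign(x_j-x_i) * sign(y_j-y_i).
  (1,2):dx=+4,dy=+6->C; (1,3):dx=-1,dy=+2->D; (1,4):dx=+2,dy=+3->C; (1,5):dx=+3,dy=+7->C
  (2,3):dx=-5,dy=-4->C; (2,4):dx=-2,dy=-3->C; (2,5):dx=-1,dy=+1->D; (3,4):dx=+3,dy=+1->C
  (3,5):dx=+4,dy=+5->C; (4,5):dx=+1,dy=+4->C
Step 2: C = 8, D = 2, total pairs = 10.
Step 3: tau = (C - D)/(n(n-1)/2) = (8 - 2)/10 = 0.600000.
Step 4: Exact two-sided p-value (enumerate n! = 120 permutations of y under H0): p = 0.233333.
Step 5: alpha = 0.1. fail to reject H0.

tau_b = 0.6000 (C=8, D=2), p = 0.233333, fail to reject H0.


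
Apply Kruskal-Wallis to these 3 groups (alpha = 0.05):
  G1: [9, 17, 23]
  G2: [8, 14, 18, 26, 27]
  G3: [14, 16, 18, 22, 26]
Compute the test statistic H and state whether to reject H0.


Step 1: Combine all N = 13 observations and assign midranks.
sorted (value, group, rank): (8,G2,1), (9,G1,2), (14,G2,3.5), (14,G3,3.5), (16,G3,5), (17,G1,6), (18,G2,7.5), (18,G3,7.5), (22,G3,9), (23,G1,10), (26,G2,11.5), (26,G3,11.5), (27,G2,13)
Step 2: Sum ranks within each group.
R_1 = 18 (n_1 = 3)
R_2 = 36.5 (n_2 = 5)
R_3 = 36.5 (n_3 = 5)
Step 3: H = 12/(N(N+1)) * sum(R_i^2/n_i) - 3(N+1)
     = 12/(13*14) * (18^2/3 + 36.5^2/5 + 36.5^2/5) - 3*14
     = 0.065934 * 640.9 - 42
     = 0.257143.
Step 4: Ties present; correction factor C = 1 - 18/(13^3 - 13) = 0.991758. Corrected H = 0.257143 / 0.991758 = 0.259280.
Step 5: Under H0, H ~ chi^2(2); p-value = 0.878412.
Step 6: alpha = 0.05. fail to reject H0.

H = 0.2593, df = 2, p = 0.878412, fail to reject H0.


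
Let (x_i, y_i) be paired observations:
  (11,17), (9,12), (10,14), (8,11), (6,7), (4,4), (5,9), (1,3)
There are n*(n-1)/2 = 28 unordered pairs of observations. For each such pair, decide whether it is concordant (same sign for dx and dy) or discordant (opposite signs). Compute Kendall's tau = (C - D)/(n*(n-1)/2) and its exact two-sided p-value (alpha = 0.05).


Step 1: Enumerate the 28 unordered pairs (i,j) with i<j and classify each by sign(x_j-x_i) * sign(y_j-y_i).
  (1,2):dx=-2,dy=-5->C; (1,3):dx=-1,dy=-3->C; (1,4):dx=-3,dy=-6->C; (1,5):dx=-5,dy=-10->C
  (1,6):dx=-7,dy=-13->C; (1,7):dx=-6,dy=-8->C; (1,8):dx=-10,dy=-14->C; (2,3):dx=+1,dy=+2->C
  (2,4):dx=-1,dy=-1->C; (2,5):dx=-3,dy=-5->C; (2,6):dx=-5,dy=-8->C; (2,7):dx=-4,dy=-3->C
  (2,8):dx=-8,dy=-9->C; (3,4):dx=-2,dy=-3->C; (3,5):dx=-4,dy=-7->C; (3,6):dx=-6,dy=-10->C
  (3,7):dx=-5,dy=-5->C; (3,8):dx=-9,dy=-11->C; (4,5):dx=-2,dy=-4->C; (4,6):dx=-4,dy=-7->C
  (4,7):dx=-3,dy=-2->C; (4,8):dx=-7,dy=-8->C; (5,6):dx=-2,dy=-3->C; (5,7):dx=-1,dy=+2->D
  (5,8):dx=-5,dy=-4->C; (6,7):dx=+1,dy=+5->C; (6,8):dx=-3,dy=-1->C; (7,8):dx=-4,dy=-6->C
Step 2: C = 27, D = 1, total pairs = 28.
Step 3: tau = (C - D)/(n(n-1)/2) = (27 - 1)/28 = 0.928571.
Step 4: Exact two-sided p-value (enumerate n! = 40320 permutations of y under H0): p = 0.000397.
Step 5: alpha = 0.05. reject H0.

tau_b = 0.9286 (C=27, D=1), p = 0.000397, reject H0.


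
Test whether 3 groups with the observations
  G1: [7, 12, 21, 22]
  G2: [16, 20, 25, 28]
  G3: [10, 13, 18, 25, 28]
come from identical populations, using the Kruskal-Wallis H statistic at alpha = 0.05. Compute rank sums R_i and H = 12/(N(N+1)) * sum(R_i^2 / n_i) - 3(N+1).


Step 1: Combine all N = 13 observations and assign midranks.
sorted (value, group, rank): (7,G1,1), (10,G3,2), (12,G1,3), (13,G3,4), (16,G2,5), (18,G3,6), (20,G2,7), (21,G1,8), (22,G1,9), (25,G2,10.5), (25,G3,10.5), (28,G2,12.5), (28,G3,12.5)
Step 2: Sum ranks within each group.
R_1 = 21 (n_1 = 4)
R_2 = 35 (n_2 = 4)
R_3 = 35 (n_3 = 5)
Step 3: H = 12/(N(N+1)) * sum(R_i^2/n_i) - 3(N+1)
     = 12/(13*14) * (21^2/4 + 35^2/4 + 35^2/5) - 3*14
     = 0.065934 * 661.5 - 42
     = 1.615385.
Step 4: Ties present; correction factor C = 1 - 12/(13^3 - 13) = 0.994505. Corrected H = 1.615385 / 0.994505 = 1.624309.
Step 5: Under H0, H ~ chi^2(2); p-value = 0.443901.
Step 6: alpha = 0.05. fail to reject H0.

H = 1.6243, df = 2, p = 0.443901, fail to reject H0.


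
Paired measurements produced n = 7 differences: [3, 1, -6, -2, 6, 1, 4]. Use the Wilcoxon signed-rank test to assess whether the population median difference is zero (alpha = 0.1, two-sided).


Step 1: Drop any zero differences (none here) and take |d_i|.
|d| = [3, 1, 6, 2, 6, 1, 4]
Step 2: Midrank |d_i| (ties get averaged ranks).
ranks: |3|->4, |1|->1.5, |6|->6.5, |2|->3, |6|->6.5, |1|->1.5, |4|->5
Step 3: Attach original signs; sum ranks with positive sign and with negative sign.
W+ = 4 + 1.5 + 6.5 + 1.5 + 5 = 18.5
W- = 6.5 + 3 = 9.5
(Check: W+ + W- = 28 should equal n(n+1)/2 = 28.)
Step 4: Test statistic W = min(W+, W-) = 9.5.
Step 5: Ties in |d|, so use the tie-corrected normal approximation.
        E[W] = n(n+1)/4 = 7*8/4 = 14.
        Tie groups: |d|=1 (t=2), |d|=6 (t=2); sum(t^3 - t) = 12.
        Var[W] = n(n+1)(2n+1)/24 - sum(t^3-t)/48 = 840/24 - 12/48 = 34.75.
        z = (W - E[W]) / sqrt(Var[W]) = (9.5 - 14) / 5.8949 = -0.7634.
        Two-sided p = 2*Phi(z) = 0.445243.
Step 6: alpha = 0.1. fail to reject H0.

W+ = 18.5, W- = 9.5, W = min = 9.5, p = 0.445243, fail to reject H0.


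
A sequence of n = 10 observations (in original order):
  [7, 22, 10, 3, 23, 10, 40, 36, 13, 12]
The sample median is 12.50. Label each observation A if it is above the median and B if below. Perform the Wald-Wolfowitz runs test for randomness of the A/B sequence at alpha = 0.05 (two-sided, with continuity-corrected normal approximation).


Step 1: Compute median = 12.50; label A = above, B = below.
Labels in order: BABBABAAAB  (n_A = 5, n_B = 5)
Step 2: Count runs R = 7.
Step 3: Under H0 (random ordering), E[R] = 2*n_A*n_B/(n_A+n_B) + 1 = 2*5*5/10 + 1 = 6.0000.
        Var[R] = 2*n_A*n_B*(2*n_A*n_B - n_A - n_B) / ((n_A+n_B)^2 * (n_A+n_B-1)) = 2000/900 = 2.2222.
        SD[R] = 1.4907.
Step 4: Continuity-corrected z = (R - 0.5 - E[R]) / SD[R] = (7 - 0.5 - 6.0000) / 1.4907 = 0.3354.
Step 5: Two-sided p-value via normal approximation = 2*(1 - Phi(|z|)) = 0.737316.
Step 6: alpha = 0.05. fail to reject H0.

R = 7, z = 0.3354, p = 0.737316, fail to reject H0.


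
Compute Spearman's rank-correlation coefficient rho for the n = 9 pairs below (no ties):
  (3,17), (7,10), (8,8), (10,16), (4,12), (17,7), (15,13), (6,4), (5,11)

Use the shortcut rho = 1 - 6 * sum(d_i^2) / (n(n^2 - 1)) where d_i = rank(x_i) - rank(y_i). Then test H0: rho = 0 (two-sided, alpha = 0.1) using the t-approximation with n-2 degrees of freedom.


Step 1: Rank x and y separately (midranks; no ties here).
rank(x): 3->1, 7->5, 8->6, 10->7, 4->2, 17->9, 15->8, 6->4, 5->3
rank(y): 17->9, 10->4, 8->3, 16->8, 12->6, 7->2, 13->7, 4->1, 11->5
Step 2: d_i = R_x(i) - R_y(i); compute d_i^2.
  (1-9)^2=64, (5-4)^2=1, (6-3)^2=9, (7-8)^2=1, (2-6)^2=16, (9-2)^2=49, (8-7)^2=1, (4-1)^2=9, (3-5)^2=4
sum(d^2) = 154.
Step 3: rho = 1 - 6*154 / (9*(9^2 - 1)) = 1 - 924/720 = -0.283333.
Step 4: Under H0, t = rho * sqrt((n-2)/(1-rho^2)) = -0.7817 ~ t(7).
Step 5: Two-sided p-value from the t-distribution with 7 df = 0.460030.
Step 6: alpha = 0.1. fail to reject H0.

rho = -0.2833, p = 0.460030, fail to reject H0 at alpha = 0.1.


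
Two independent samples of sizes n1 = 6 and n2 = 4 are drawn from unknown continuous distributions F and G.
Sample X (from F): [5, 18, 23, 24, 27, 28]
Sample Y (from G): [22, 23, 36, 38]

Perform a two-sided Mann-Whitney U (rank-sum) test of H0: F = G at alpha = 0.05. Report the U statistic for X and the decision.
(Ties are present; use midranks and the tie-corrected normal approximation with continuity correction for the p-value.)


Step 1: Combine and sort all 10 observations; assign midranks.
sorted (value, group): (5,X), (18,X), (22,Y), (23,X), (23,Y), (24,X), (27,X), (28,X), (36,Y), (38,Y)
ranks: 5->1, 18->2, 22->3, 23->4.5, 23->4.5, 24->6, 27->7, 28->8, 36->9, 38->10
Step 2: Rank sum for X: R1 = 1 + 2 + 4.5 + 6 + 7 + 8 = 28.5.
Step 3: U_X = R1 - n1(n1+1)/2 = 28.5 - 6*7/2 = 28.5 - 21 = 7.5.
       U_Y = n1*n2 - U_X = 24 - 7.5 = 16.5.
Step 4: Ties are present, so use the tie-corrected normal approximation (with continuity correction) for the p-value.
Step 5: p-value = 0.392330; compare to alpha = 0.05. fail to reject H0.

U_X = 7.5, p = 0.392330, fail to reject H0 at alpha = 0.05.


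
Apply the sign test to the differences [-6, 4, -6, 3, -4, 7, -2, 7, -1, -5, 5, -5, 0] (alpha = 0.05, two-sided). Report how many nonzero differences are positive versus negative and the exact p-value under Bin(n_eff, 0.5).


Step 1: Discard zero differences. Original n = 13; n_eff = number of nonzero differences = 12.
Nonzero differences (with sign): -6, +4, -6, +3, -4, +7, -2, +7, -1, -5, +5, -5
Step 2: Count signs: positive = 5, negative = 7.
Step 3: Under H0: P(positive) = 0.5, so the number of positives S ~ Bin(12, 0.5).
Step 4: Two-sided exact p-value = sum of Bin(12,0.5) probabilities at or below the observed probability = 0.774414.
Step 5: alpha = 0.05. fail to reject H0.

n_eff = 12, pos = 5, neg = 7, p = 0.774414, fail to reject H0.


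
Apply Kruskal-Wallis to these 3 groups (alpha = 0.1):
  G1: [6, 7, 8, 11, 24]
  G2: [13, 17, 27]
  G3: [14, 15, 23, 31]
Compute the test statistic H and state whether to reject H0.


Step 1: Combine all N = 12 observations and assign midranks.
sorted (value, group, rank): (6,G1,1), (7,G1,2), (8,G1,3), (11,G1,4), (13,G2,5), (14,G3,6), (15,G3,7), (17,G2,8), (23,G3,9), (24,G1,10), (27,G2,11), (31,G3,12)
Step 2: Sum ranks within each group.
R_1 = 20 (n_1 = 5)
R_2 = 24 (n_2 = 3)
R_3 = 34 (n_3 = 4)
Step 3: H = 12/(N(N+1)) * sum(R_i^2/n_i) - 3(N+1)
     = 12/(12*13) * (20^2/5 + 24^2/3 + 34^2/4) - 3*13
     = 0.076923 * 561 - 39
     = 4.153846.
Step 4: No ties, so H is used without correction.
Step 5: Under H0, H ~ chi^2(2); p-value = 0.125315.
Step 6: alpha = 0.1. fail to reject H0.

H = 4.1538, df = 2, p = 0.125315, fail to reject H0.


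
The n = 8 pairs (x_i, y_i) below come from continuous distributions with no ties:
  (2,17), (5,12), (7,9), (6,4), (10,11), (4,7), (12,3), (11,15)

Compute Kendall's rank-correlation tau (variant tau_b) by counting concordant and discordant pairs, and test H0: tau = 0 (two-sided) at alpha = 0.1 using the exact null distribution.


Step 1: Enumerate the 28 unordered pairs (i,j) with i<j and classify each by sign(x_j-x_i) * sign(y_j-y_i).
  (1,2):dx=+3,dy=-5->D; (1,3):dx=+5,dy=-8->D; (1,4):dx=+4,dy=-13->D; (1,5):dx=+8,dy=-6->D
  (1,6):dx=+2,dy=-10->D; (1,7):dx=+10,dy=-14->D; (1,8):dx=+9,dy=-2->D; (2,3):dx=+2,dy=-3->D
  (2,4):dx=+1,dy=-8->D; (2,5):dx=+5,dy=-1->D; (2,6):dx=-1,dy=-5->C; (2,7):dx=+7,dy=-9->D
  (2,8):dx=+6,dy=+3->C; (3,4):dx=-1,dy=-5->C; (3,5):dx=+3,dy=+2->C; (3,6):dx=-3,dy=-2->C
  (3,7):dx=+5,dy=-6->D; (3,8):dx=+4,dy=+6->C; (4,5):dx=+4,dy=+7->C; (4,6):dx=-2,dy=+3->D
  (4,7):dx=+6,dy=-1->D; (4,8):dx=+5,dy=+11->C; (5,6):dx=-6,dy=-4->C; (5,7):dx=+2,dy=-8->D
  (5,8):dx=+1,dy=+4->C; (6,7):dx=+8,dy=-4->D; (6,8):dx=+7,dy=+8->C; (7,8):dx=-1,dy=+12->D
Step 2: C = 11, D = 17, total pairs = 28.
Step 3: tau = (C - D)/(n(n-1)/2) = (11 - 17)/28 = -0.214286.
Step 4: Exact two-sided p-value (enumerate n! = 40320 permutations of y under H0): p = 0.548413.
Step 5: alpha = 0.1. fail to reject H0.

tau_b = -0.2143 (C=11, D=17), p = 0.548413, fail to reject H0.


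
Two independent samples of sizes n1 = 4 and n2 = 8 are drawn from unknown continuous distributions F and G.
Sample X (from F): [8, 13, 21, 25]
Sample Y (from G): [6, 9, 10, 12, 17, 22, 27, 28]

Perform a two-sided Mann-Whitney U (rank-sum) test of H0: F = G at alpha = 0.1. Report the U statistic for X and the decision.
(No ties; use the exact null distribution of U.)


Step 1: Combine and sort all 12 observations; assign midranks.
sorted (value, group): (6,Y), (8,X), (9,Y), (10,Y), (12,Y), (13,X), (17,Y), (21,X), (22,Y), (25,X), (27,Y), (28,Y)
ranks: 6->1, 8->2, 9->3, 10->4, 12->5, 13->6, 17->7, 21->8, 22->9, 25->10, 27->11, 28->12
Step 2: Rank sum for X: R1 = 2 + 6 + 8 + 10 = 26.
Step 3: U_X = R1 - n1(n1+1)/2 = 26 - 4*5/2 = 26 - 10 = 16.
       U_Y = n1*n2 - U_X = 32 - 16 = 16.
Step 4: No ties, so the exact null distribution of U (based on enumerating the C(12,4) = 495 equally likely rank assignments) gives the two-sided p-value.
Step 5: p-value = 1.000000; compare to alpha = 0.1. fail to reject H0.

U_X = 16, p = 1.000000, fail to reject H0 at alpha = 0.1.


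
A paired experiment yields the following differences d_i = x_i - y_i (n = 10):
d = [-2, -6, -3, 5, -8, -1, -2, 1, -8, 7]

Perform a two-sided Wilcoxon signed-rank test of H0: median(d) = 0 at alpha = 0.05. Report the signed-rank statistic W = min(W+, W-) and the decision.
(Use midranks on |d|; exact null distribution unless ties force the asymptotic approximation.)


Step 1: Drop any zero differences (none here) and take |d_i|.
|d| = [2, 6, 3, 5, 8, 1, 2, 1, 8, 7]
Step 2: Midrank |d_i| (ties get averaged ranks).
ranks: |2|->3.5, |6|->7, |3|->5, |5|->6, |8|->9.5, |1|->1.5, |2|->3.5, |1|->1.5, |8|->9.5, |7|->8
Step 3: Attach original signs; sum ranks with positive sign and with negative sign.
W+ = 6 + 1.5 + 8 = 15.5
W- = 3.5 + 7 + 5 + 9.5 + 1.5 + 3.5 + 9.5 = 39.5
(Check: W+ + W- = 55 should equal n(n+1)/2 = 55.)
Step 4: Test statistic W = min(W+, W-) = 15.5.
Step 5: Ties in |d|, so use the tie-corrected normal approximation.
        E[W] = n(n+1)/4 = 10*11/4 = 27.5.
        Tie groups: |d|=1 (t=2), |d|=2 (t=2), |d|=8 (t=2); sum(t^3 - t) = 18.
        Var[W] = n(n+1)(2n+1)/24 - sum(t^3-t)/48 = 2310/24 - 18/48 = 95.875.
        z = (W - E[W]) / sqrt(Var[W]) = (15.5 - 27.5) / 9.7916 = -1.2255.
        Two-sided p = 2*Phi(z) = 0.220371.
Step 6: alpha = 0.05. fail to reject H0.

W+ = 15.5, W- = 39.5, W = min = 15.5, p = 0.220371, fail to reject H0.


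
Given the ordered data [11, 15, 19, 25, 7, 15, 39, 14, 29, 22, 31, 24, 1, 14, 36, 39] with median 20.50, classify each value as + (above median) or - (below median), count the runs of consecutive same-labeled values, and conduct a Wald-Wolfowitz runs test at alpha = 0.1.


Step 1: Compute median = 20.50; label A = above, B = below.
Labels in order: BBBABBABAAAABBAA  (n_A = 8, n_B = 8)
Step 2: Count runs R = 8.
Step 3: Under H0 (random ordering), E[R] = 2*n_A*n_B/(n_A+n_B) + 1 = 2*8*8/16 + 1 = 9.0000.
        Var[R] = 2*n_A*n_B*(2*n_A*n_B - n_A - n_B) / ((n_A+n_B)^2 * (n_A+n_B-1)) = 14336/3840 = 3.7333.
        SD[R] = 1.9322.
Step 4: Continuity-corrected z = (R + 0.5 - E[R]) / SD[R] = (8 + 0.5 - 9.0000) / 1.9322 = -0.2588.
Step 5: Two-sided p-value via normal approximation = 2*(1 - Phi(|z|)) = 0.795809.
Step 6: alpha = 0.1. fail to reject H0.

R = 8, z = -0.2588, p = 0.795809, fail to reject H0.


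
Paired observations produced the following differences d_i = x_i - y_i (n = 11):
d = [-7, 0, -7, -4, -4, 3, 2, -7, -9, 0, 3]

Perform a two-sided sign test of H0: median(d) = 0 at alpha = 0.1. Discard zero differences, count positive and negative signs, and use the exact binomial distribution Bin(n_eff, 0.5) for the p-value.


Step 1: Discard zero differences. Original n = 11; n_eff = number of nonzero differences = 9.
Nonzero differences (with sign): -7, -7, -4, -4, +3, +2, -7, -9, +3
Step 2: Count signs: positive = 3, negative = 6.
Step 3: Under H0: P(positive) = 0.5, so the number of positives S ~ Bin(9, 0.5).
Step 4: Two-sided exact p-value = sum of Bin(9,0.5) probabilities at or below the observed probability = 0.507812.
Step 5: alpha = 0.1. fail to reject H0.

n_eff = 9, pos = 3, neg = 6, p = 0.507812, fail to reject H0.


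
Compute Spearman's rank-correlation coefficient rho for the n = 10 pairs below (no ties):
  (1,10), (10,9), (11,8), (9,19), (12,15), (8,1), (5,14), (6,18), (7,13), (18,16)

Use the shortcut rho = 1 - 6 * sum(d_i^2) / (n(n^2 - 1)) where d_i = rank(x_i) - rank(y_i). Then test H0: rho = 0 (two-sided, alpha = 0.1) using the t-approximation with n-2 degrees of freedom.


Step 1: Rank x and y separately (midranks; no ties here).
rank(x): 1->1, 10->7, 11->8, 9->6, 12->9, 8->5, 5->2, 6->3, 7->4, 18->10
rank(y): 10->4, 9->3, 8->2, 19->10, 15->7, 1->1, 14->6, 18->9, 13->5, 16->8
Step 2: d_i = R_x(i) - R_y(i); compute d_i^2.
  (1-4)^2=9, (7-3)^2=16, (8-2)^2=36, (6-10)^2=16, (9-7)^2=4, (5-1)^2=16, (2-6)^2=16, (3-9)^2=36, (4-5)^2=1, (10-8)^2=4
sum(d^2) = 154.
Step 3: rho = 1 - 6*154 / (10*(10^2 - 1)) = 1 - 924/990 = 0.066667.
Step 4: Under H0, t = rho * sqrt((n-2)/(1-rho^2)) = 0.1890 ~ t(8).
Step 5: Two-sided p-value from the t-distribution with 8 df = 0.854813.
Step 6: alpha = 0.1. fail to reject H0.

rho = 0.0667, p = 0.854813, fail to reject H0 at alpha = 0.1.


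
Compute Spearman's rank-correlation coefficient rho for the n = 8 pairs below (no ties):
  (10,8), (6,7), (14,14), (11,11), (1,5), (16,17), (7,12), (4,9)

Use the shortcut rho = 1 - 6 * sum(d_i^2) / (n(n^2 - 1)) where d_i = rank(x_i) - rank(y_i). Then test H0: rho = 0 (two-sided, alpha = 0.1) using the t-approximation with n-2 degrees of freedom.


Step 1: Rank x and y separately (midranks; no ties here).
rank(x): 10->5, 6->3, 14->7, 11->6, 1->1, 16->8, 7->4, 4->2
rank(y): 8->3, 7->2, 14->7, 11->5, 5->1, 17->8, 12->6, 9->4
Step 2: d_i = R_x(i) - R_y(i); compute d_i^2.
  (5-3)^2=4, (3-2)^2=1, (7-7)^2=0, (6-5)^2=1, (1-1)^2=0, (8-8)^2=0, (4-6)^2=4, (2-4)^2=4
sum(d^2) = 14.
Step 3: rho = 1 - 6*14 / (8*(8^2 - 1)) = 1 - 84/504 = 0.833333.
Step 4: Under H0, t = rho * sqrt((n-2)/(1-rho^2)) = 3.6927 ~ t(6).
Step 5: Two-sided p-value from the t-distribution with 6 df = 0.010176.
Step 6: alpha = 0.1. reject H0.

rho = 0.8333, p = 0.010176, reject H0 at alpha = 0.1.


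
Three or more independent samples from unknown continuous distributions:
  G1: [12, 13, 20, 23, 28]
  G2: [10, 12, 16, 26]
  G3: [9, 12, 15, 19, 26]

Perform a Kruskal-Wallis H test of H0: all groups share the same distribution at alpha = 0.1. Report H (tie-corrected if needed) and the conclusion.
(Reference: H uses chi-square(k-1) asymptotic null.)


Step 1: Combine all N = 14 observations and assign midranks.
sorted (value, group, rank): (9,G3,1), (10,G2,2), (12,G1,4), (12,G2,4), (12,G3,4), (13,G1,6), (15,G3,7), (16,G2,8), (19,G3,9), (20,G1,10), (23,G1,11), (26,G2,12.5), (26,G3,12.5), (28,G1,14)
Step 2: Sum ranks within each group.
R_1 = 45 (n_1 = 5)
R_2 = 26.5 (n_2 = 4)
R_3 = 33.5 (n_3 = 5)
Step 3: H = 12/(N(N+1)) * sum(R_i^2/n_i) - 3(N+1)
     = 12/(14*15) * (45^2/5 + 26.5^2/4 + 33.5^2/5) - 3*15
     = 0.057143 * 805.013 - 45
     = 1.000714.
Step 4: Ties present; correction factor C = 1 - 30/(14^3 - 14) = 0.989011. Corrected H = 1.000714 / 0.989011 = 1.011833.
Step 5: Under H0, H ~ chi^2(2); p-value = 0.602953.
Step 6: alpha = 0.1. fail to reject H0.

H = 1.0118, df = 2, p = 0.602953, fail to reject H0.


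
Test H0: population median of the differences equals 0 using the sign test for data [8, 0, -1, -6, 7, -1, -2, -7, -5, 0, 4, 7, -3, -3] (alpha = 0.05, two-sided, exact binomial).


Step 1: Discard zero differences. Original n = 14; n_eff = number of nonzero differences = 12.
Nonzero differences (with sign): +8, -1, -6, +7, -1, -2, -7, -5, +4, +7, -3, -3
Step 2: Count signs: positive = 4, negative = 8.
Step 3: Under H0: P(positive) = 0.5, so the number of positives S ~ Bin(12, 0.5).
Step 4: Two-sided exact p-value = sum of Bin(12,0.5) probabilities at or below the observed probability = 0.387695.
Step 5: alpha = 0.05. fail to reject H0.

n_eff = 12, pos = 4, neg = 8, p = 0.387695, fail to reject H0.


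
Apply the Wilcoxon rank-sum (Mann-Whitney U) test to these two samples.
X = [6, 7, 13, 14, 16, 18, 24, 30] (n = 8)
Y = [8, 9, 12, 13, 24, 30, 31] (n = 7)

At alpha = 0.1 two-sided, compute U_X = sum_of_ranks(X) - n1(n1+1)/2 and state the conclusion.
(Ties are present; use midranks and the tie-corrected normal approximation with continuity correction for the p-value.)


Step 1: Combine and sort all 15 observations; assign midranks.
sorted (value, group): (6,X), (7,X), (8,Y), (9,Y), (12,Y), (13,X), (13,Y), (14,X), (16,X), (18,X), (24,X), (24,Y), (30,X), (30,Y), (31,Y)
ranks: 6->1, 7->2, 8->3, 9->4, 12->5, 13->6.5, 13->6.5, 14->8, 16->9, 18->10, 24->11.5, 24->11.5, 30->13.5, 30->13.5, 31->15
Step 2: Rank sum for X: R1 = 1 + 2 + 6.5 + 8 + 9 + 10 + 11.5 + 13.5 = 61.5.
Step 3: U_X = R1 - n1(n1+1)/2 = 61.5 - 8*9/2 = 61.5 - 36 = 25.5.
       U_Y = n1*n2 - U_X = 56 - 25.5 = 30.5.
Step 4: Ties are present, so use the tie-corrected normal approximation (with continuity correction) for the p-value.
Step 5: p-value = 0.816478; compare to alpha = 0.1. fail to reject H0.

U_X = 25.5, p = 0.816478, fail to reject H0 at alpha = 0.1.


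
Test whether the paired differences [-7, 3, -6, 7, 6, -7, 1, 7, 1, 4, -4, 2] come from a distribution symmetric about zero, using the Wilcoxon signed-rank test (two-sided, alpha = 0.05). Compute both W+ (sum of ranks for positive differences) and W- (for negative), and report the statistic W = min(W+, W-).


Step 1: Drop any zero differences (none here) and take |d_i|.
|d| = [7, 3, 6, 7, 6, 7, 1, 7, 1, 4, 4, 2]
Step 2: Midrank |d_i| (ties get averaged ranks).
ranks: |7|->10.5, |3|->4, |6|->7.5, |7|->10.5, |6|->7.5, |7|->10.5, |1|->1.5, |7|->10.5, |1|->1.5, |4|->5.5, |4|->5.5, |2|->3
Step 3: Attach original signs; sum ranks with positive sign and with negative sign.
W+ = 4 + 10.5 + 7.5 + 1.5 + 10.5 + 1.5 + 5.5 + 3 = 44
W- = 10.5 + 7.5 + 10.5 + 5.5 = 34
(Check: W+ + W- = 78 should equal n(n+1)/2 = 78.)
Step 4: Test statistic W = min(W+, W-) = 34.
Step 5: Ties in |d|, so use the tie-corrected normal approximation.
        E[W] = n(n+1)/4 = 12*13/4 = 39.
        Tie groups: |d|=1 (t=2), |d|=4 (t=2), |d|=6 (t=2), |d|=7 (t=4); sum(t^3 - t) = 78.
        Var[W] = n(n+1)(2n+1)/24 - sum(t^3-t)/48 = 3900/24 - 78/48 = 160.875.
        z = (W - E[W]) / sqrt(Var[W]) = (34 - 39) / 12.6837 = -0.3942.
        Two-sided p = 2*Phi(z) = 0.693427.
Step 6: alpha = 0.05. fail to reject H0.

W+ = 44, W- = 34, W = min = 34, p = 0.693427, fail to reject H0.


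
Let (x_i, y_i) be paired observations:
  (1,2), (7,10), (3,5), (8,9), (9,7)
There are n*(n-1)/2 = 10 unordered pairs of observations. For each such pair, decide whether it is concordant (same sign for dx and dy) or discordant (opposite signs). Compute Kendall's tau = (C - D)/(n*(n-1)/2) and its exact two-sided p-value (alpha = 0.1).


Step 1: Enumerate the 10 unordered pairs (i,j) with i<j and classify each by sign(x_j-x_i) * sign(y_j-y_i).
  (1,2):dx=+6,dy=+8->C; (1,3):dx=+2,dy=+3->C; (1,4):dx=+7,dy=+7->C; (1,5):dx=+8,dy=+5->C
  (2,3):dx=-4,dy=-5->C; (2,4):dx=+1,dy=-1->D; (2,5):dx=+2,dy=-3->D; (3,4):dx=+5,dy=+4->C
  (3,5):dx=+6,dy=+2->C; (4,5):dx=+1,dy=-2->D
Step 2: C = 7, D = 3, total pairs = 10.
Step 3: tau = (C - D)/(n(n-1)/2) = (7 - 3)/10 = 0.400000.
Step 4: Exact two-sided p-value (enumerate n! = 120 permutations of y under H0): p = 0.483333.
Step 5: alpha = 0.1. fail to reject H0.

tau_b = 0.4000 (C=7, D=3), p = 0.483333, fail to reject H0.


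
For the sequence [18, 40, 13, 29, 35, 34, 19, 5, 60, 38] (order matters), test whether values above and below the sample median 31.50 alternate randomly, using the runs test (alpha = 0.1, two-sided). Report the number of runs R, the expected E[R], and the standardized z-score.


Step 1: Compute median = 31.50; label A = above, B = below.
Labels in order: BABBAABBAA  (n_A = 5, n_B = 5)
Step 2: Count runs R = 6.
Step 3: Under H0 (random ordering), E[R] = 2*n_A*n_B/(n_A+n_B) + 1 = 2*5*5/10 + 1 = 6.0000.
        Var[R] = 2*n_A*n_B*(2*n_A*n_B - n_A - n_B) / ((n_A+n_B)^2 * (n_A+n_B-1)) = 2000/900 = 2.2222.
        SD[R] = 1.4907.
Step 4: R = E[R], so z = 0 with no continuity correction.
Step 5: Two-sided p-value via normal approximation = 2*(1 - Phi(|z|)) = 1.000000.
Step 6: alpha = 0.1. fail to reject H0.

R = 6, z = 0.0000, p = 1.000000, fail to reject H0.


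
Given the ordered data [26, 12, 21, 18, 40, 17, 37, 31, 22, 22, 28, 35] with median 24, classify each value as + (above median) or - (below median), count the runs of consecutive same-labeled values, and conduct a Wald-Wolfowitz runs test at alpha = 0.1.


Step 1: Compute median = 24; label A = above, B = below.
Labels in order: ABBBABAABBAA  (n_A = 6, n_B = 6)
Step 2: Count runs R = 7.
Step 3: Under H0 (random ordering), E[R] = 2*n_A*n_B/(n_A+n_B) + 1 = 2*6*6/12 + 1 = 7.0000.
        Var[R] = 2*n_A*n_B*(2*n_A*n_B - n_A - n_B) / ((n_A+n_B)^2 * (n_A+n_B-1)) = 4320/1584 = 2.7273.
        SD[R] = 1.6514.
Step 4: R = E[R], so z = 0 with no continuity correction.
Step 5: Two-sided p-value via normal approximation = 2*(1 - Phi(|z|)) = 1.000000.
Step 6: alpha = 0.1. fail to reject H0.

R = 7, z = 0.0000, p = 1.000000, fail to reject H0.


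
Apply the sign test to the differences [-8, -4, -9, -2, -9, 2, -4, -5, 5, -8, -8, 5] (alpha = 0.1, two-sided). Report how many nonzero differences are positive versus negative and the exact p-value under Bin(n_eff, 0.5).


Step 1: Discard zero differences. Original n = 12; n_eff = number of nonzero differences = 12.
Nonzero differences (with sign): -8, -4, -9, -2, -9, +2, -4, -5, +5, -8, -8, +5
Step 2: Count signs: positive = 3, negative = 9.
Step 3: Under H0: P(positive) = 0.5, so the number of positives S ~ Bin(12, 0.5).
Step 4: Two-sided exact p-value = sum of Bin(12,0.5) probabilities at or below the observed probability = 0.145996.
Step 5: alpha = 0.1. fail to reject H0.

n_eff = 12, pos = 3, neg = 9, p = 0.145996, fail to reject H0.


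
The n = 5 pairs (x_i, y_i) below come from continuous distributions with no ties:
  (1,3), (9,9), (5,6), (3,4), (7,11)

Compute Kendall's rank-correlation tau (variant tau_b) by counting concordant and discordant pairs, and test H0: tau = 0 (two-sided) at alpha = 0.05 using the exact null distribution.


Step 1: Enumerate the 10 unordered pairs (i,j) with i<j and classify each by sign(x_j-x_i) * sign(y_j-y_i).
  (1,2):dx=+8,dy=+6->C; (1,3):dx=+4,dy=+3->C; (1,4):dx=+2,dy=+1->C; (1,5):dx=+6,dy=+8->C
  (2,3):dx=-4,dy=-3->C; (2,4):dx=-6,dy=-5->C; (2,5):dx=-2,dy=+2->D; (3,4):dx=-2,dy=-2->C
  (3,5):dx=+2,dy=+5->C; (4,5):dx=+4,dy=+7->C
Step 2: C = 9, D = 1, total pairs = 10.
Step 3: tau = (C - D)/(n(n-1)/2) = (9 - 1)/10 = 0.800000.
Step 4: Exact two-sided p-value (enumerate n! = 120 permutations of y under H0): p = 0.083333.
Step 5: alpha = 0.05. fail to reject H0.

tau_b = 0.8000 (C=9, D=1), p = 0.083333, fail to reject H0.


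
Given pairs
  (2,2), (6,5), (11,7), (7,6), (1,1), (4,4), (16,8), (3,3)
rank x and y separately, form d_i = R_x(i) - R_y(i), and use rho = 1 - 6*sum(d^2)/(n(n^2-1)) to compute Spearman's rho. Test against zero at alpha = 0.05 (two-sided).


Step 1: Rank x and y separately (midranks; no ties here).
rank(x): 2->2, 6->5, 11->7, 7->6, 1->1, 4->4, 16->8, 3->3
rank(y): 2->2, 5->5, 7->7, 6->6, 1->1, 4->4, 8->8, 3->3
Step 2: d_i = R_x(i) - R_y(i); compute d_i^2.
  (2-2)^2=0, (5-5)^2=0, (7-7)^2=0, (6-6)^2=0, (1-1)^2=0, (4-4)^2=0, (8-8)^2=0, (3-3)^2=0
sum(d^2) = 0.
Step 3: rho = 1 - 6*0 / (8*(8^2 - 1)) = 1 - 0/504 = 1.000000.
Step 5: Two-sided p-value from the t-distribution with 6 df = 0.000000.
Step 6: alpha = 0.05. reject H0.

rho = 1.0000, p = 0.000000, reject H0 at alpha = 0.05.


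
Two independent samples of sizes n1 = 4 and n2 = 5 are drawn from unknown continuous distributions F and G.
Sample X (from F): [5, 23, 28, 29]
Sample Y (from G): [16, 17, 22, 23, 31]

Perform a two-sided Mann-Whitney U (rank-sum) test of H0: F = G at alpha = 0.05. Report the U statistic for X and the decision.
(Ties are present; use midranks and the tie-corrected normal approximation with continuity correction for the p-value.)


Step 1: Combine and sort all 9 observations; assign midranks.
sorted (value, group): (5,X), (16,Y), (17,Y), (22,Y), (23,X), (23,Y), (28,X), (29,X), (31,Y)
ranks: 5->1, 16->2, 17->3, 22->4, 23->5.5, 23->5.5, 28->7, 29->8, 31->9
Step 2: Rank sum for X: R1 = 1 + 5.5 + 7 + 8 = 21.5.
Step 3: U_X = R1 - n1(n1+1)/2 = 21.5 - 4*5/2 = 21.5 - 10 = 11.5.
       U_Y = n1*n2 - U_X = 20 - 11.5 = 8.5.
Step 4: Ties are present, so use the tie-corrected normal approximation (with continuity correction) for the p-value.
Step 5: p-value = 0.805701; compare to alpha = 0.05. fail to reject H0.

U_X = 11.5, p = 0.805701, fail to reject H0 at alpha = 0.05.


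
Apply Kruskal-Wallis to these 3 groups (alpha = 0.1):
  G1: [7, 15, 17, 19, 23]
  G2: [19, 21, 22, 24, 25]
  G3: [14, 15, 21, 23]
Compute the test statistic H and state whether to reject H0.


Step 1: Combine all N = 14 observations and assign midranks.
sorted (value, group, rank): (7,G1,1), (14,G3,2), (15,G1,3.5), (15,G3,3.5), (17,G1,5), (19,G1,6.5), (19,G2,6.5), (21,G2,8.5), (21,G3,8.5), (22,G2,10), (23,G1,11.5), (23,G3,11.5), (24,G2,13), (25,G2,14)
Step 2: Sum ranks within each group.
R_1 = 27.5 (n_1 = 5)
R_2 = 52 (n_2 = 5)
R_3 = 25.5 (n_3 = 4)
Step 3: H = 12/(N(N+1)) * sum(R_i^2/n_i) - 3(N+1)
     = 12/(14*15) * (27.5^2/5 + 52^2/5 + 25.5^2/4) - 3*15
     = 0.057143 * 854.612 - 45
     = 3.835000.
Step 4: Ties present; correction factor C = 1 - 24/(14^3 - 14) = 0.991209. Corrected H = 3.835000 / 0.991209 = 3.869013.
Step 5: Under H0, H ~ chi^2(2); p-value = 0.144496.
Step 6: alpha = 0.1. fail to reject H0.

H = 3.8690, df = 2, p = 0.144496, fail to reject H0.


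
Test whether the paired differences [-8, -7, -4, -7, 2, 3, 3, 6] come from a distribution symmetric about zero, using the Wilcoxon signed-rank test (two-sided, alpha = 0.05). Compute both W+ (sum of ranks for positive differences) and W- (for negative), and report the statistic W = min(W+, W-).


Step 1: Drop any zero differences (none here) and take |d_i|.
|d| = [8, 7, 4, 7, 2, 3, 3, 6]
Step 2: Midrank |d_i| (ties get averaged ranks).
ranks: |8|->8, |7|->6.5, |4|->4, |7|->6.5, |2|->1, |3|->2.5, |3|->2.5, |6|->5
Step 3: Attach original signs; sum ranks with positive sign and with negative sign.
W+ = 1 + 2.5 + 2.5 + 5 = 11
W- = 8 + 6.5 + 4 + 6.5 = 25
(Check: W+ + W- = 36 should equal n(n+1)/2 = 36.)
Step 4: Test statistic W = min(W+, W-) = 11.
Step 5: Ties in |d|, so use the tie-corrected normal approximation.
        E[W] = n(n+1)/4 = 8*9/4 = 18.
        Tie groups: |d|=3 (t=2), |d|=7 (t=2); sum(t^3 - t) = 12.
        Var[W] = n(n+1)(2n+1)/24 - sum(t^3-t)/48 = 1224/24 - 12/48 = 50.75.
        z = (W - E[W]) / sqrt(Var[W]) = (11 - 18) / 7.1239 = -0.9826.
        Two-sided p = 2*Phi(z) = 0.325801.
Step 6: alpha = 0.05. fail to reject H0.

W+ = 11, W- = 25, W = min = 11, p = 0.325801, fail to reject H0.


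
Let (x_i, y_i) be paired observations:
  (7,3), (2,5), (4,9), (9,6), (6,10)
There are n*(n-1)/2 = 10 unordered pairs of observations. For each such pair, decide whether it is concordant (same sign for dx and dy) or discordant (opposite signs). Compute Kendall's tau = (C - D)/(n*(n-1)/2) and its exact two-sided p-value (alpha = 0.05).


Step 1: Enumerate the 10 unordered pairs (i,j) with i<j and classify each by sign(x_j-x_i) * sign(y_j-y_i).
  (1,2):dx=-5,dy=+2->D; (1,3):dx=-3,dy=+6->D; (1,4):dx=+2,dy=+3->C; (1,5):dx=-1,dy=+7->D
  (2,3):dx=+2,dy=+4->C; (2,4):dx=+7,dy=+1->C; (2,5):dx=+4,dy=+5->C; (3,4):dx=+5,dy=-3->D
  (3,5):dx=+2,dy=+1->C; (4,5):dx=-3,dy=+4->D
Step 2: C = 5, D = 5, total pairs = 10.
Step 3: tau = (C - D)/(n(n-1)/2) = (5 - 5)/10 = 0.000000.
Step 4: Exact two-sided p-value (enumerate n! = 120 permutations of y under H0): p = 1.000000.
Step 5: alpha = 0.05. fail to reject H0.

tau_b = 0.0000 (C=5, D=5), p = 1.000000, fail to reject H0.


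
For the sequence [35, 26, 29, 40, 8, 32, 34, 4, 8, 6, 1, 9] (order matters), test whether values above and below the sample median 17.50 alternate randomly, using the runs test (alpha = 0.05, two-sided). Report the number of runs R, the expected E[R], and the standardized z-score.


Step 1: Compute median = 17.50; label A = above, B = below.
Labels in order: AAAABAABBBBB  (n_A = 6, n_B = 6)
Step 2: Count runs R = 4.
Step 3: Under H0 (random ordering), E[R] = 2*n_A*n_B/(n_A+n_B) + 1 = 2*6*6/12 + 1 = 7.0000.
        Var[R] = 2*n_A*n_B*(2*n_A*n_B - n_A - n_B) / ((n_A+n_B)^2 * (n_A+n_B-1)) = 4320/1584 = 2.7273.
        SD[R] = 1.6514.
Step 4: Continuity-corrected z = (R + 0.5 - E[R]) / SD[R] = (4 + 0.5 - 7.0000) / 1.6514 = -1.5138.
Step 5: Two-sided p-value via normal approximation = 2*(1 - Phi(|z|)) = 0.130070.
Step 6: alpha = 0.05. fail to reject H0.

R = 4, z = -1.5138, p = 0.130070, fail to reject H0.


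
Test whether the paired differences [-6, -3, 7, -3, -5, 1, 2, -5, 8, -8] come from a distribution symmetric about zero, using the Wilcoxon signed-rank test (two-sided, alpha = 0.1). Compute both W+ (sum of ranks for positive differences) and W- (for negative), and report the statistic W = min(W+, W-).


Step 1: Drop any zero differences (none here) and take |d_i|.
|d| = [6, 3, 7, 3, 5, 1, 2, 5, 8, 8]
Step 2: Midrank |d_i| (ties get averaged ranks).
ranks: |6|->7, |3|->3.5, |7|->8, |3|->3.5, |5|->5.5, |1|->1, |2|->2, |5|->5.5, |8|->9.5, |8|->9.5
Step 3: Attach original signs; sum ranks with positive sign and with negative sign.
W+ = 8 + 1 + 2 + 9.5 = 20.5
W- = 7 + 3.5 + 3.5 + 5.5 + 5.5 + 9.5 = 34.5
(Check: W+ + W- = 55 should equal n(n+1)/2 = 55.)
Step 4: Test statistic W = min(W+, W-) = 20.5.
Step 5: Ties in |d|, so use the tie-corrected normal approximation.
        E[W] = n(n+1)/4 = 10*11/4 = 27.5.
        Tie groups: |d|=3 (t=2), |d|=5 (t=2), |d|=8 (t=2); sum(t^3 - t) = 18.
        Var[W] = n(n+1)(2n+1)/24 - sum(t^3-t)/48 = 2310/24 - 18/48 = 95.875.
        z = (W - E[W]) / sqrt(Var[W]) = (20.5 - 27.5) / 9.7916 = -0.7149.
        Two-sided p = 2*Phi(z) = 0.474671.
Step 6: alpha = 0.1. fail to reject H0.

W+ = 20.5, W- = 34.5, W = min = 20.5, p = 0.474671, fail to reject H0.


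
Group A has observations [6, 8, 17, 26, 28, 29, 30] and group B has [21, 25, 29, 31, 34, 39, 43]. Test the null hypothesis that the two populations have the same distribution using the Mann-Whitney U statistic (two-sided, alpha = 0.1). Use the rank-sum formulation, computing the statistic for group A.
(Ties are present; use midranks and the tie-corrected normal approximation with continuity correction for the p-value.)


Step 1: Combine and sort all 14 observations; assign midranks.
sorted (value, group): (6,X), (8,X), (17,X), (21,Y), (25,Y), (26,X), (28,X), (29,X), (29,Y), (30,X), (31,Y), (34,Y), (39,Y), (43,Y)
ranks: 6->1, 8->2, 17->3, 21->4, 25->5, 26->6, 28->7, 29->8.5, 29->8.5, 30->10, 31->11, 34->12, 39->13, 43->14
Step 2: Rank sum for X: R1 = 1 + 2 + 3 + 6 + 7 + 8.5 + 10 = 37.5.
Step 3: U_X = R1 - n1(n1+1)/2 = 37.5 - 7*8/2 = 37.5 - 28 = 9.5.
       U_Y = n1*n2 - U_X = 49 - 9.5 = 39.5.
Step 4: Ties are present, so use the tie-corrected normal approximation (with continuity correction) for the p-value.
Step 5: p-value = 0.063627; compare to alpha = 0.1. reject H0.

U_X = 9.5, p = 0.063627, reject H0 at alpha = 0.1.


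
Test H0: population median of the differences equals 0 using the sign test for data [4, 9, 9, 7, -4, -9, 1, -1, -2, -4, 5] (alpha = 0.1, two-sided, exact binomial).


Step 1: Discard zero differences. Original n = 11; n_eff = number of nonzero differences = 11.
Nonzero differences (with sign): +4, +9, +9, +7, -4, -9, +1, -1, -2, -4, +5
Step 2: Count signs: positive = 6, negative = 5.
Step 3: Under H0: P(positive) = 0.5, so the number of positives S ~ Bin(11, 0.5).
Step 4: Two-sided exact p-value = sum of Bin(11,0.5) probabilities at or below the observed probability = 1.000000.
Step 5: alpha = 0.1. fail to reject H0.

n_eff = 11, pos = 6, neg = 5, p = 1.000000, fail to reject H0.


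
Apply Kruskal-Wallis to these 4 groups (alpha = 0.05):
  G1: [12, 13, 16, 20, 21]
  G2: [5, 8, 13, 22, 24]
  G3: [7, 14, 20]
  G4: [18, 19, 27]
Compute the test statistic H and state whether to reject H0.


Step 1: Combine all N = 16 observations and assign midranks.
sorted (value, group, rank): (5,G2,1), (7,G3,2), (8,G2,3), (12,G1,4), (13,G1,5.5), (13,G2,5.5), (14,G3,7), (16,G1,8), (18,G4,9), (19,G4,10), (20,G1,11.5), (20,G3,11.5), (21,G1,13), (22,G2,14), (24,G2,15), (27,G4,16)
Step 2: Sum ranks within each group.
R_1 = 42 (n_1 = 5)
R_2 = 38.5 (n_2 = 5)
R_3 = 20.5 (n_3 = 3)
R_4 = 35 (n_4 = 3)
Step 3: H = 12/(N(N+1)) * sum(R_i^2/n_i) - 3(N+1)
     = 12/(16*17) * (42^2/5 + 38.5^2/5 + 20.5^2/3 + 35^2/3) - 3*17
     = 0.044118 * 1197.67 - 51
     = 1.838235.
Step 4: Ties present; correction factor C = 1 - 12/(16^3 - 16) = 0.997059. Corrected H = 1.838235 / 0.997059 = 1.843658.
Step 5: Under H0, H ~ chi^2(3); p-value = 0.605481.
Step 6: alpha = 0.05. fail to reject H0.

H = 1.8437, df = 3, p = 0.605481, fail to reject H0.


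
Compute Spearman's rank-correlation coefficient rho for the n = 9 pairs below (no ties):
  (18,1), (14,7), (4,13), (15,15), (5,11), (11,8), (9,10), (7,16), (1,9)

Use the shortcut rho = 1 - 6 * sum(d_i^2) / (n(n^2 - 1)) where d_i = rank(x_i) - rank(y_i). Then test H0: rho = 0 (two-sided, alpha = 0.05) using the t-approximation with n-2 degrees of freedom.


Step 1: Rank x and y separately (midranks; no ties here).
rank(x): 18->9, 14->7, 4->2, 15->8, 5->3, 11->6, 9->5, 7->4, 1->1
rank(y): 1->1, 7->2, 13->7, 15->8, 11->6, 8->3, 10->5, 16->9, 9->4
Step 2: d_i = R_x(i) - R_y(i); compute d_i^2.
  (9-1)^2=64, (7-2)^2=25, (2-7)^2=25, (8-8)^2=0, (3-6)^2=9, (6-3)^2=9, (5-5)^2=0, (4-9)^2=25, (1-4)^2=9
sum(d^2) = 166.
Step 3: rho = 1 - 6*166 / (9*(9^2 - 1)) = 1 - 996/720 = -0.383333.
Step 4: Under H0, t = rho * sqrt((n-2)/(1-rho^2)) = -1.0981 ~ t(7).
Step 5: Two-sided p-value from the t-distribution with 7 df = 0.308495.
Step 6: alpha = 0.05. fail to reject H0.

rho = -0.3833, p = 0.308495, fail to reject H0 at alpha = 0.05.


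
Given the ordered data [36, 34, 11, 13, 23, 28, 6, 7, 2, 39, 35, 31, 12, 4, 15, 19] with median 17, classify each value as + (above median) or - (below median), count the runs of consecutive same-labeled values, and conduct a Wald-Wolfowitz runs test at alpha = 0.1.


Step 1: Compute median = 17; label A = above, B = below.
Labels in order: AABBAABBBAAABBBA  (n_A = 8, n_B = 8)
Step 2: Count runs R = 7.
Step 3: Under H0 (random ordering), E[R] = 2*n_A*n_B/(n_A+n_B) + 1 = 2*8*8/16 + 1 = 9.0000.
        Var[R] = 2*n_A*n_B*(2*n_A*n_B - n_A - n_B) / ((n_A+n_B)^2 * (n_A+n_B-1)) = 14336/3840 = 3.7333.
        SD[R] = 1.9322.
Step 4: Continuity-corrected z = (R + 0.5 - E[R]) / SD[R] = (7 + 0.5 - 9.0000) / 1.9322 = -0.7763.
Step 5: Two-sided p-value via normal approximation = 2*(1 - Phi(|z|)) = 0.437558.
Step 6: alpha = 0.1. fail to reject H0.

R = 7, z = -0.7763, p = 0.437558, fail to reject H0.


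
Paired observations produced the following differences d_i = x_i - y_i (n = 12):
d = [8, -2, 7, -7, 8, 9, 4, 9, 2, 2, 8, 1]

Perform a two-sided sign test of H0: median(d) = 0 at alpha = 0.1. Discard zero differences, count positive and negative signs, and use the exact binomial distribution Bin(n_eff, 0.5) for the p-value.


Step 1: Discard zero differences. Original n = 12; n_eff = number of nonzero differences = 12.
Nonzero differences (with sign): +8, -2, +7, -7, +8, +9, +4, +9, +2, +2, +8, +1
Step 2: Count signs: positive = 10, negative = 2.
Step 3: Under H0: P(positive) = 0.5, so the number of positives S ~ Bin(12, 0.5).
Step 4: Two-sided exact p-value = sum of Bin(12,0.5) probabilities at or below the observed probability = 0.038574.
Step 5: alpha = 0.1. reject H0.

n_eff = 12, pos = 10, neg = 2, p = 0.038574, reject H0.


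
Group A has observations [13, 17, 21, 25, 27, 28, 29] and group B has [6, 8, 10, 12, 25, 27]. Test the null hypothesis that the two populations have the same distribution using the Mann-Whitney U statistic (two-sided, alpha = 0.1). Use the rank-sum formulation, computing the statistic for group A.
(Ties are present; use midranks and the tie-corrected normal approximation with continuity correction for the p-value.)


Step 1: Combine and sort all 13 observations; assign midranks.
sorted (value, group): (6,Y), (8,Y), (10,Y), (12,Y), (13,X), (17,X), (21,X), (25,X), (25,Y), (27,X), (27,Y), (28,X), (29,X)
ranks: 6->1, 8->2, 10->3, 12->4, 13->5, 17->6, 21->7, 25->8.5, 25->8.5, 27->10.5, 27->10.5, 28->12, 29->13
Step 2: Rank sum for X: R1 = 5 + 6 + 7 + 8.5 + 10.5 + 12 + 13 = 62.
Step 3: U_X = R1 - n1(n1+1)/2 = 62 - 7*8/2 = 62 - 28 = 34.
       U_Y = n1*n2 - U_X = 42 - 34 = 8.
Step 4: Ties are present, so use the tie-corrected normal approximation (with continuity correction) for the p-value.
Step 5: p-value = 0.073351; compare to alpha = 0.1. reject H0.

U_X = 34, p = 0.073351, reject H0 at alpha = 0.1.
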